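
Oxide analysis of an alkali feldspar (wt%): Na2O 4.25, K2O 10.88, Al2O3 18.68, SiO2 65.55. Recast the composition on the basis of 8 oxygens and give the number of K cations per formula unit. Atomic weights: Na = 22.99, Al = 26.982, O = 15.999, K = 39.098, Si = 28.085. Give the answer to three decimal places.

4.25 wt% Na2O ÷ 61.979 g/mol = 0.06857 mol, giving 0.13714 Na and 0.06857 O.
10.88 wt% K2O ÷ 94.195 g/mol = 0.11551 mol, giving 0.23102 K and 0.11551 O.
18.68 wt% Al2O3 ÷ 101.961 g/mol = 0.18321 mol, giving 0.36642 Al and 0.54963 O.
65.55 wt% SiO2 ÷ 60.083 g/mol = 1.09099 mol, giving 1.09099 Si and 2.18198 O.
Oxygen sums to 2.91569; scaling by 8/2.91569 = 2.74378 puts the formula on 8 O.
K: 0.23102 × 2.74378 = 0.634 atoms per formula unit.

0.634 K apfu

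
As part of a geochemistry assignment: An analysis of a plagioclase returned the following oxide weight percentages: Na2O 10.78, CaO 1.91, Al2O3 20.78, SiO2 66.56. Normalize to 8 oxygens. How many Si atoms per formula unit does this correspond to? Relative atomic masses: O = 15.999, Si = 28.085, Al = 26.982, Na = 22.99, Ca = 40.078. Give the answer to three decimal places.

2.920 Si apfu

Na2O: 10.78/61.979 = 0.17393 mol → 0.34786 mol Na, 0.17393 mol O.
CaO: 1.91/56.077 = 0.03406 mol → 0.03406 mol Ca, 0.03406 mol O.
Al2O3: 20.78/101.961 = 0.20380 mol → 0.40760 mol Al, 0.61140 mol O.
SiO2: 66.56/60.083 = 1.10780 mol → 1.10780 mol Si, 2.21560 mol O.
Total oxygen = 3.03499 mol. Normalization factor = 8/3.03499 = 2.63592.
Si per 8 O = 1.10780 × 2.63592 = 2.920.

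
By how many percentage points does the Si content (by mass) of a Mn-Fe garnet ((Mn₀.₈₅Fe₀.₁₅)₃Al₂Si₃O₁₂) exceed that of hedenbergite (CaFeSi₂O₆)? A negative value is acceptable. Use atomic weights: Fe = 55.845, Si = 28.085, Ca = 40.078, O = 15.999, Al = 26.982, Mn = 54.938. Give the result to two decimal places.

M((Mn₀.₈₅Fe₀.₁₅)₃Al₂Si₃O₁₂) = 495.429 g/mol, so wt% Si = 84.255/495.429 × 100 = 17.01%.
M(CaFeSi₂O₆) = 248.087 g/mol, so wt% Si = 56.170/248.087 × 100 = 22.64%.
17.01 − 22.64 = -5.63 pp.

-5.63 percentage points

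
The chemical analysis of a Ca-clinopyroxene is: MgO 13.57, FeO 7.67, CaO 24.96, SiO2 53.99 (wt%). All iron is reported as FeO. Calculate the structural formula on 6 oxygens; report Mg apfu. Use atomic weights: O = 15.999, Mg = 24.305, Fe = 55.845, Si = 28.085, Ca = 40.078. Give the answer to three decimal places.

MgO: 13.57/40.304 = 0.33669 mol → 0.33669 mol Mg, 0.33669 mol O.
FeO: 7.67/71.844 = 0.10676 mol → 0.10676 mol Fe, 0.10676 mol O.
CaO: 24.96/56.077 = 0.44510 mol → 0.44510 mol Ca, 0.44510 mol O.
SiO2: 53.99/60.083 = 0.89859 mol → 0.89859 mol Si, 1.79718 mol O.
Total oxygen = 2.68573 mol. Normalization factor = 6/2.68573 = 2.23403.
Mg per 6 O = 0.33669 × 2.23403 = 0.752.

0.752 Mg apfu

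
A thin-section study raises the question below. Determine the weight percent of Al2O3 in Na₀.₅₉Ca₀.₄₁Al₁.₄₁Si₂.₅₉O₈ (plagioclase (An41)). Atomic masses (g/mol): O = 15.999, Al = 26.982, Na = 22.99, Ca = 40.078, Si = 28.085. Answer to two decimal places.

Molar mass of Na₀.₅₉Ca₀.₄₁Al₁.₄₁Si₂.₅₉O₈ = 0.59*22.99 + 0.41*40.078 + 1.41*26.982 + 2.59*28.085 + 8*15.999 = 268.773 g/mol.
Each formula unit contains 1.41 Al, equivalent to 1.41/2 = 0.7050 mol Al2O3.
M(Al2O3) = 2×26.982 + 3×15.999 = 101.961 g/mol.
Mass of Al2O3 per formula unit = 0.7050 × 101.961 = 71.883 g.
Al2O3 wt% = 71.883 / 268.773 × 100 = 26.74%.

26.74 wt%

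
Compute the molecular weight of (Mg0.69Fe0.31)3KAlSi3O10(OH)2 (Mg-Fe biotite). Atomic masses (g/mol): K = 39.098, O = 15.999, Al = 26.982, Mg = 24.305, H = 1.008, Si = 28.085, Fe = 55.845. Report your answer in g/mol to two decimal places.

The formula mass is the sum 2.07·24.305 + 0.93·55.845 + 1·39.098 + 1·26.982 + 3·28.085 + 12·15.999 + 2·1.008.

446.59 g/mol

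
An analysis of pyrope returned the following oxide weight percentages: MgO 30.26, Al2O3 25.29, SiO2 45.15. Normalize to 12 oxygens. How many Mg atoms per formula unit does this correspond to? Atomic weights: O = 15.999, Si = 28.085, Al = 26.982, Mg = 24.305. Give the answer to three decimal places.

3.005 Mg apfu

MgO: 30.26/40.304 = 0.75079 mol → 0.75079 mol Mg, 0.75079 mol O.
Al2O3: 25.29/101.961 = 0.24804 mol → 0.49608 mol Al, 0.74412 mol O.
SiO2: 45.15/60.083 = 0.75146 mol → 0.75146 mol Si, 1.50292 mol O.
Total oxygen = 2.99783 mol. Normalization factor = 12/2.99783 = 4.00290.
Mg per 12 O = 0.75079 × 4.00290 = 3.005.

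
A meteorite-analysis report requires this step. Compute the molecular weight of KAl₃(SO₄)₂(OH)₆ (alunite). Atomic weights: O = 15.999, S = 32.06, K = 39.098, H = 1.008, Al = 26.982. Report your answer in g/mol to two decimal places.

K: 1 × 39.098 = 39.0980
Al: 3 × 26.982 = 80.9460
S: 2 × 32.06 = 64.1200
O: 14 × 15.999 = 223.9860
H: 6 × 1.008 = 6.0480
Summing the contributions gives the formula mass.

414.20 g/mol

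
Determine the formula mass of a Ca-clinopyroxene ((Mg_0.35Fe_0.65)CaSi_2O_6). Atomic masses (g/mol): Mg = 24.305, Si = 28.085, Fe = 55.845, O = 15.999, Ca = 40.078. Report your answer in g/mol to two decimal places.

M = 0.35*24.305 + 0.65*55.845 + 1*40.078 + 2*28.085 + 6*15.999

237.05 g/mol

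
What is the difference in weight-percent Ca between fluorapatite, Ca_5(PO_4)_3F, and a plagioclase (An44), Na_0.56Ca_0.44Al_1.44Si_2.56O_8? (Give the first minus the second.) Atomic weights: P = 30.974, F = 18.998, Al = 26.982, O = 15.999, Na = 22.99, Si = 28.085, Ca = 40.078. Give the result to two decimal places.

M(Ca_5(PO_4)_3F) = 504.298 g/mol, so wt% Ca = 200.390/504.298 × 100 = 39.74%.
M(Na_0.56Ca_0.44Al_1.44Si_2.56O_8) = 269.252 g/mol, so wt% Ca = 17.634/269.252 × 100 = 6.55%.
39.74 − 6.55 = 33.19 pp.

33.19 percentage points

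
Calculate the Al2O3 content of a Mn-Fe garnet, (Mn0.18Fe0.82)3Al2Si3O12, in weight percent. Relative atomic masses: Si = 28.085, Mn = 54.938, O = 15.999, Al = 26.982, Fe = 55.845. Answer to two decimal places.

M((Mn0.18Fe0.82)3Al2Si3O12) = 497.252 g/mol; M(Al2O3) = 101.961 g/mol.
Moles Al2O3 per formula unit = 2 Al ÷ 2 = 1.0000.
Al2O3 fraction = (1.0000 × 101.961) / 497.252 = 101.961/497.252 = 0.2050.

20.50 wt%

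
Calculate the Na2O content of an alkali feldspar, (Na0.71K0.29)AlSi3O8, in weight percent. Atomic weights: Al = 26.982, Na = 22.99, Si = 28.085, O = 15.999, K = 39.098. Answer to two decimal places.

8.24 wt%

Molar mass of (Na0.71K0.29)AlSi3O8 = 0.71*22.99 + 0.29*39.098 + 1*26.982 + 3*28.085 + 8*15.999 = 266.890 g/mol.
Each formula unit contains 0.71 Na, equivalent to 0.71/2 = 0.3550 mol Na2O.
M(Na2O) = 2×22.99 + 1×15.999 = 61.979 g/mol.
Mass of Na2O per formula unit = 0.3550 × 61.979 = 22.003 g.
Na2O wt% = 22.003 / 266.890 × 100 = 8.24%.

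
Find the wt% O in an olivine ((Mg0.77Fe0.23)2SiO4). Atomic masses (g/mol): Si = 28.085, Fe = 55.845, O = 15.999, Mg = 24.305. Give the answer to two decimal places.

Molar mass of (Mg0.77Fe0.23)2SiO4: 1.54·24.305 + 0.46·55.845 + 1·28.085 + 4·15.999 = 155.199 g/mol.
Mass of O per formula unit: 4 × 15.999 = 63.996 g.
Weight fraction O = 63.996 / 155.199 = 0.4123.

41.23 weight percent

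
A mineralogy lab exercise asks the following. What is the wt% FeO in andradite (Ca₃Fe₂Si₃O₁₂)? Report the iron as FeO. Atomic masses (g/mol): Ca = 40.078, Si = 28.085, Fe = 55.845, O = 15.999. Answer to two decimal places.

28.28 wt%

M(Ca₃Fe₂Si₃O₁₂) = 508.167 g/mol; M(FeO) = 71.844 g/mol.
Moles FeO per formula unit = 2 Fe ÷ 1 = 2.0000.
FeO fraction = (2.0000 × 71.844) / 508.167 = 143.688/508.167 = 0.2828.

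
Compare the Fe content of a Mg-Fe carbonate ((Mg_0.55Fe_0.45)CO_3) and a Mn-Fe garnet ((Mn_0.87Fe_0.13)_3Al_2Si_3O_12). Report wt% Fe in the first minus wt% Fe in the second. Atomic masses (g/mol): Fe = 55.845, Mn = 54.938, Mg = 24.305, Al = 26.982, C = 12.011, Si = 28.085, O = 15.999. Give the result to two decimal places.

21.11 percentage points

M((Mg_0.55Fe_0.45)CO_3) = 98.506 g/mol, so wt% Fe = 25.130/98.506 × 100 = 25.51%.
M((Mn_0.87Fe_0.13)_3Al_2Si_3O_12) = 495.375 g/mol, so wt% Fe = 21.780/495.375 × 100 = 4.40%.
25.51 − 4.40 = 21.11 pp.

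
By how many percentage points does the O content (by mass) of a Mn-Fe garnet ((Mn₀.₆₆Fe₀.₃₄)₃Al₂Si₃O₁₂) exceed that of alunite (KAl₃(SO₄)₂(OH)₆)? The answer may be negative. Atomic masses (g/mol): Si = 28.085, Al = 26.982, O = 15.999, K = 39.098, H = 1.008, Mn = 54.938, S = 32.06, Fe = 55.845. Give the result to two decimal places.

M((Mn₀.₆₆Fe₀.₃₄)₃Al₂Si₃O₁₂) = 495.946 g/mol, so wt% O = 191.988/495.946 × 100 = 38.71%.
M(KAl₃(SO₄)₂(OH)₆) = 414.198 g/mol, so wt% O = 223.986/414.198 × 100 = 54.08%.
38.71 − 54.08 = -15.37 pp.

-15.37 percentage points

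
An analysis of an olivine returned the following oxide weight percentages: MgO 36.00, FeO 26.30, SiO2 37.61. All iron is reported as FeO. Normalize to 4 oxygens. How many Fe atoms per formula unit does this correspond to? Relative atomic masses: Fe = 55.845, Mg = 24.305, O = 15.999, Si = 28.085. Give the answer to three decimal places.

MgO: 36.00/40.304 = 0.89321 mol → 0.89321 mol Mg, 0.89321 mol O.
FeO: 26.30/71.844 = 0.36607 mol → 0.36607 mol Fe, 0.36607 mol O.
SiO2: 37.61/60.083 = 0.62597 mol → 0.62597 mol Si, 1.25194 mol O.
Total oxygen = 2.51122 mol. Normalization factor = 4/2.51122 = 1.59285.
Fe per 4 O = 0.36607 × 1.59285 = 0.583.

0.583 Fe apfu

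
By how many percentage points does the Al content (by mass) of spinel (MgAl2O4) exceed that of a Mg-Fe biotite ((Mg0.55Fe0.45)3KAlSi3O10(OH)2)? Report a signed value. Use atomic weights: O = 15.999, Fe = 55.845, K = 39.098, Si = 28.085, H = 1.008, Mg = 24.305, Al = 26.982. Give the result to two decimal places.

Al in MgAl2O4: molar mass 142.265 g/mol; 2×26.982 = 53.964 g → 37.93 wt%.
Al in (Mg0.55Fe0.45)3KAlSi3O10(OH)2: molar mass 459.833 g/mol; 1×26.982 = 26.982 g → 5.87 wt%.
Difference = 37.93 − 5.87 = 32.06 percentage points.

32.06 percentage points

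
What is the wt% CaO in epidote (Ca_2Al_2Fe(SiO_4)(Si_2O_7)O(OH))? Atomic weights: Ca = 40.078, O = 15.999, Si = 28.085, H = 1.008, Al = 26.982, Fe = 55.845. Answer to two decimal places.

23.21 wt%

M(Ca_2Al_2Fe(SiO_4)(Si_2O_7)O(OH)) = 483.215 g/mol; M(CaO) = 56.077 g/mol.
Moles CaO per formula unit = 2 Ca ÷ 1 = 2.0000.
CaO fraction = (2.0000 × 56.077) / 483.215 = 112.154/483.215 = 0.2321.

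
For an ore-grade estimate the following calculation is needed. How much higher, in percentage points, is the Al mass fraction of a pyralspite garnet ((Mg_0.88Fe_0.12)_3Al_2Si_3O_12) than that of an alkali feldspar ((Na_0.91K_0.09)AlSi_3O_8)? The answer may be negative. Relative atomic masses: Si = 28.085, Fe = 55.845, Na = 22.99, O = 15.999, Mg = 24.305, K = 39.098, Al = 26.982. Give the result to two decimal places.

First mineral: 53.964 g Al in 414.476 g formula = 13.02 wt% Al.
Second mineral: 26.982 g Al in 263.669 g formula = 10.23 wt% Al.
13.02% − 10.23% gives a difference of 2.79 percentage points.

2.79 percentage points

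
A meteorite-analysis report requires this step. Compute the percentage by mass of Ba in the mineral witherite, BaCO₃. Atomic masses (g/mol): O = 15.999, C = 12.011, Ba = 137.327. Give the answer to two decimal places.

69.59 mass %

Molar mass of BaCO₃: 1·137.327 + 1·12.011 + 3·15.999 = 197.335 g/mol.
Mass of Ba per formula unit: 1 × 137.327 = 137.327 g.
Weight fraction Ba = 137.327 / 197.335 = 0.6959.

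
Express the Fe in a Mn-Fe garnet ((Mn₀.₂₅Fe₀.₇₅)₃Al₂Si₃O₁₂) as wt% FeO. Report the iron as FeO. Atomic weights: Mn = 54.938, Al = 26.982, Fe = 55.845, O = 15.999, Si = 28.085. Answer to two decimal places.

32.52 wt%

M((Mn₀.₂₅Fe₀.₇₅)₃Al₂Si₃O₁₂) = 497.062 g/mol; M(FeO) = 71.844 g/mol.
Moles FeO per formula unit = 2.25 Fe ÷ 1 = 2.2500.
FeO fraction = (2.2500 × 71.844) / 497.062 = 161.649/497.062 = 0.3252.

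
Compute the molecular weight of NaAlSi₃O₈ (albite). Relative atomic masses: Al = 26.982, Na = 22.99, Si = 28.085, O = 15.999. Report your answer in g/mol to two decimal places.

The formula mass is the sum 1*22.99 + 1*26.982 + 3*28.085 + 8*15.999.

262.22 g/mol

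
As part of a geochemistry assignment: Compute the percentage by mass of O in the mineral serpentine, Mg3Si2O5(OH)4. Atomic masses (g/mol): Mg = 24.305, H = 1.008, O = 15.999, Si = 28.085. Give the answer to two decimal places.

Formula mass = 3*24.305 + 2*28.085 + 9*15.999 + 4*1.008 = 277.108 g/mol, of which 143.991 g is O.
So O makes up 143.991/277.108 = 0.5196 of the mass, i.e. 51.96%.

51.96 wt%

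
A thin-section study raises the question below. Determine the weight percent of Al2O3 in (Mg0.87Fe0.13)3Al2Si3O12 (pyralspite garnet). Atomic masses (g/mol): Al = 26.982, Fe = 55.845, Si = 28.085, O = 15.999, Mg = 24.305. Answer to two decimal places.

24.54 wt%

Formula mass = 415.423 g/mol.
2 Al → 1.0000 mol Al2O3 per formula unit; M(Al2O3) = 101.961, so Al2O3 mass = 101.961 g.
101.961/415.423 × 100 = 24.54 wt%.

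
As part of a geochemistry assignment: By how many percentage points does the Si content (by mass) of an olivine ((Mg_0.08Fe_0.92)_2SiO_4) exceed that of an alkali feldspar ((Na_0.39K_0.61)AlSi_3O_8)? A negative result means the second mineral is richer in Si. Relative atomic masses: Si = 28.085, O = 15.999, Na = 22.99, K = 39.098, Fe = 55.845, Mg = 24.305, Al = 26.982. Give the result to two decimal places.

First mineral: 28.085 g Si in 198.725 g formula = 14.13 wt% Si.
Second mineral: 84.255 g Si in 272.045 g formula = 30.97 wt% Si.
14.13% − 30.97% gives a difference of -16.84 percentage points.

-16.84 percentage points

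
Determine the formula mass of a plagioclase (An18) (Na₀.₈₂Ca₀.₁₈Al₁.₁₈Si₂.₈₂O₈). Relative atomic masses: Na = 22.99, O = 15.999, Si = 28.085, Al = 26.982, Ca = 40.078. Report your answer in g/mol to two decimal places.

M = 0.82·22.99 + 0.18·40.078 + 1.18·26.982 + 2.82·28.085 + 8·15.999

265.10 g/mol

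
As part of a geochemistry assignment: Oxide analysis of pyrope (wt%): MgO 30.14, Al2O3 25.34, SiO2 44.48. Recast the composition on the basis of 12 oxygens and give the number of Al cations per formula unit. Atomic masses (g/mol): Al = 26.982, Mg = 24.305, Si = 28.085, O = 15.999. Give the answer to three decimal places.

MgO: 30.14/40.304 = 0.74782 mol → 0.74782 mol Mg, 0.74782 mol O.
Al2O3: 25.34/101.961 = 0.24853 mol → 0.49706 mol Al, 0.74559 mol O.
SiO2: 44.48/60.083 = 0.74031 mol → 0.74031 mol Si, 1.48062 mol O.
Total oxygen = 2.97403 mol. Normalization factor = 12/2.97403 = 4.03493.
Al per 12 O = 0.49706 × 4.03493 = 2.006.

2.006 Al apfu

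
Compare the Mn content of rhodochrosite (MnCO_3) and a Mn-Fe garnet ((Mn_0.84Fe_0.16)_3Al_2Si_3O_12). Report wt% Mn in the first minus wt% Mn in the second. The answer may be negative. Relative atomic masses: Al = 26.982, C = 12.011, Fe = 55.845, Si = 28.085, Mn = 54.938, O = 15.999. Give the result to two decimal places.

19.85 percentage points

Mn in MnCO_3: molar mass 114.946 g/mol; 1×54.938 = 54.938 g → 47.79 wt%.
Mn in (Mn_0.84Fe_0.16)_3Al_2Si_3O_12: molar mass 495.456 g/mol; 2.52×54.938 = 138.444 g → 27.94 wt%.
Difference = 47.79 − 27.94 = 19.85 percentage points.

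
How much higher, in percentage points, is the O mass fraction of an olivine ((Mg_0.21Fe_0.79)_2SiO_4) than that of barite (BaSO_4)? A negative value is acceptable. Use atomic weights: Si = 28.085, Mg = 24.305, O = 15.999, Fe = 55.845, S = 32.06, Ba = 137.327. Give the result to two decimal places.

First mineral: 63.996 g O in 190.524 g formula = 33.59 wt% O.
Second mineral: 63.996 g O in 233.383 g formula = 27.42 wt% O.
33.59% − 27.42% gives a difference of 6.17 percentage points.

6.17 percentage points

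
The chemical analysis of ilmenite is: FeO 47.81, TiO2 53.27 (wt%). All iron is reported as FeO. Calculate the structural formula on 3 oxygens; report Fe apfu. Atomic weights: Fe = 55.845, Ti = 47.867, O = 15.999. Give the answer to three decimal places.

0.998 Fe apfu

FeO: 47.81/71.844 = 0.66547 mol → 0.66547 mol Fe, 0.66547 mol O.
TiO2: 53.27/79.865 = 0.66700 mol → 0.66700 mol Ti, 1.33400 mol O.
Total oxygen = 1.99947 mol. Normalization factor = 3/1.99947 = 1.50040.
Fe per 3 O = 0.66547 × 1.50040 = 0.998.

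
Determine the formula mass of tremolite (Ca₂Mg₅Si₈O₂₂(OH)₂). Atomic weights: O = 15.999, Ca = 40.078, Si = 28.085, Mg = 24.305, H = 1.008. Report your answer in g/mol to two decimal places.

812.35 g/mol

The formula mass is the sum 2·40.078 + 5·24.305 + 8·28.085 + 24·15.999 + 2·1.008.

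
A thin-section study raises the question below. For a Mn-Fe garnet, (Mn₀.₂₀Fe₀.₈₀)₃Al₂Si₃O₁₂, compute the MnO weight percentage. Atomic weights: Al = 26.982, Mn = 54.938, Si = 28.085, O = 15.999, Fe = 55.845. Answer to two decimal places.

8.56 wt%

Molar mass of (Mn₀.₂₀Fe₀.₈₀)₃Al₂Si₃O₁₂ = 0.60×54.938 + 2.40×55.845 + 2×26.982 + 3×28.085 + 12×15.999 = 497.198 g/mol.
Each formula unit contains 0.60 Mn, equivalent to 0.60/1 = 0.6000 mol MnO.
M(MnO) = 1×54.938 + 1×15.999 = 70.937 g/mol.
Mass of MnO per formula unit = 0.6000 × 70.937 = 42.562 g.
MnO wt% = 42.562 / 497.198 × 100 = 8.56%.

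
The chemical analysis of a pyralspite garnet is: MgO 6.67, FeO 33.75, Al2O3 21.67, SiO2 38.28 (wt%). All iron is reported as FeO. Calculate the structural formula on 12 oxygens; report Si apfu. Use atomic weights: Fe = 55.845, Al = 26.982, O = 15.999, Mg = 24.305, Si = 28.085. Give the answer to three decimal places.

3.002 Si apfu

MgO (M=40.304): mol = 0.16549; Mg = 0.16549, O = 0.16549.
FeO (M=71.844): mol = 0.46977; Fe = 0.46977, O = 0.46977.
Al2O3 (M=101.961): mol = 0.21253; Al = 0.42506, O = 0.63759.
SiO2 (M=60.083): mol = 0.63712; Si = 0.63712, O = 1.27424.
ΣO = 2.54709; factor = 12/ΣO = 4.71126.
Si apfu = 0.63712 × 4.71126 = 3.002.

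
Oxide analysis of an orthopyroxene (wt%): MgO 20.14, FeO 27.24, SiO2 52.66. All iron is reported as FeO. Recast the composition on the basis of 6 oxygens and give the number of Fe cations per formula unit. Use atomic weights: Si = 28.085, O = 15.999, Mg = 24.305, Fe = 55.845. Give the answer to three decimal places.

MgO (M=40.304): mol = 0.49970; Mg = 0.49970, O = 0.49970.
FeO (M=71.844): mol = 0.37915; Fe = 0.37915, O = 0.37915.
SiO2 (M=60.083): mol = 0.87645; Si = 0.87645, O = 1.75290.
ΣO = 2.63175; factor = 6/ΣO = 2.27985.
Fe apfu = 0.37915 × 2.27985 = 0.864.

0.864 Fe apfu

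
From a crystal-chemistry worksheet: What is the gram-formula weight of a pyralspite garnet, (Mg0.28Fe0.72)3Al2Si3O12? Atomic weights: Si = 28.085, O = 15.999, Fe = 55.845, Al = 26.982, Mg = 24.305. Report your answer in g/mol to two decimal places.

471.25 g/mol

M = 0.84(24.305) + 2.16(55.845) + 2(26.982) + 3(28.085) + 12(15.999)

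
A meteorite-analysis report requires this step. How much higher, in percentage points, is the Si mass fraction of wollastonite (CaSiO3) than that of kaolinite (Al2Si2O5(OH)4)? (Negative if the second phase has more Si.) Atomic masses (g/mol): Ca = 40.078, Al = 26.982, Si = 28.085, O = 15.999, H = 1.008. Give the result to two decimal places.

2.42 percentage points

M(CaSiO3) = 116.160 g/mol, so wt% Si = 28.085/116.160 × 100 = 24.18%.
M(Al2Si2O5(OH)4) = 258.157 g/mol, so wt% Si = 56.170/258.157 × 100 = 21.76%.
24.18 − 21.76 = 2.42 pp.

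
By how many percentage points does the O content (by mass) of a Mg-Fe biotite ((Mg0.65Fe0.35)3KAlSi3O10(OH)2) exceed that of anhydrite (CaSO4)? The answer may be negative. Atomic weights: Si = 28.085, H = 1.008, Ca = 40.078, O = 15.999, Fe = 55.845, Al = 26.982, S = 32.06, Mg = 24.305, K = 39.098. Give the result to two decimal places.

-4.38 percentage points

O in (Mg0.65Fe0.35)3KAlSi3O10(OH)2: molar mass 450.371 g/mol; 12×15.999 = 191.988 g → 42.63 wt%.
O in CaSO4: molar mass 136.134 g/mol; 4×15.999 = 63.996 g → 47.01 wt%.
Difference = 42.63 − 47.01 = -4.38 percentage points.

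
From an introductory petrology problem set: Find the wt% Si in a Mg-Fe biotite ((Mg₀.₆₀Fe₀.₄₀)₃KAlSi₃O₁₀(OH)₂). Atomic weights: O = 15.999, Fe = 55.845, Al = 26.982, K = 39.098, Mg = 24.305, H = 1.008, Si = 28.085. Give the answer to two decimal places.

18.51 mass %

Molar mass of (Mg₀.₆₀Fe₀.₄₀)₃KAlSi₃O₁₀(OH)₂: 1.80*24.305 + 1.20*55.845 + 1*39.098 + 1*26.982 + 3*28.085 + 12*15.999 + 2*1.008 = 455.102 g/mol.
Mass of Si per formula unit: 3 × 28.085 = 84.255 g.
Weight fraction Si = 84.255 / 455.102 = 0.1851.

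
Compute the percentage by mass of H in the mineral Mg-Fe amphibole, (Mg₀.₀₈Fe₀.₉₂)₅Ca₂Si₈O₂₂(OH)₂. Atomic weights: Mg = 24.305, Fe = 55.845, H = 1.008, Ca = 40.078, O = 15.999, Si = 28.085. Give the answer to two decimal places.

0.21 weight percent

Formula mass = 0.40·24.305 + 4.60·55.845 + 2·40.078 + 8·28.085 + 24·15.999 + 2·1.008 = 957.437 g/mol, of which 2.016 g is H.
So H makes up 2.016/957.437 = 0.0021 of the mass, i.e. 0.21%.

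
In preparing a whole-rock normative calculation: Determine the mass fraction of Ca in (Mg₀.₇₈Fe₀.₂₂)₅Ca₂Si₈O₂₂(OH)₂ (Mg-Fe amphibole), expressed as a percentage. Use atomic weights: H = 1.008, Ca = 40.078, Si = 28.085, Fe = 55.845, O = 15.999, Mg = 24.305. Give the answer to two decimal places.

9.46 weight percent

M((Mg₀.₇₈Fe₀.₂₂)₅Ca₂Si₈O₂₂(OH)₂) = 847.047 g/mol.
Ca contributes 2 × 40.078 = 80.156 g per mole.
80.156/847.047 = 0.0946 → 9.46%.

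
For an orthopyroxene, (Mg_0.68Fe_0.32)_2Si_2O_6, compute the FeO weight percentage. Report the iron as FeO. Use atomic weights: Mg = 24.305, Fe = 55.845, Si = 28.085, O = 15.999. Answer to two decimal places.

20.81 wt%

Molar mass of (Mg_0.68Fe_0.32)_2Si_2O_6 = 1.36×24.305 + 0.64×55.845 + 2×28.085 + 6×15.999 = 220.960 g/mol.
Each formula unit contains 0.64 Fe, equivalent to 0.64/1 = 0.6400 mol FeO.
M(FeO) = 1×55.845 + 1×15.999 = 71.844 g/mol.
Mass of FeO per formula unit = 0.6400 × 71.844 = 45.980 g.
FeO wt% = 45.980 / 220.960 × 100 = 20.81%.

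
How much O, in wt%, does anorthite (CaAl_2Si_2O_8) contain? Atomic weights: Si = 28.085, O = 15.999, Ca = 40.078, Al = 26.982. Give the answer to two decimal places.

M(CaAl_2Si_2O_8) = 278.204 g/mol.
O contributes 8 × 15.999 = 127.992 g per mole.
127.992/278.204 = 0.4601 → 46.01%.

46.01 wt%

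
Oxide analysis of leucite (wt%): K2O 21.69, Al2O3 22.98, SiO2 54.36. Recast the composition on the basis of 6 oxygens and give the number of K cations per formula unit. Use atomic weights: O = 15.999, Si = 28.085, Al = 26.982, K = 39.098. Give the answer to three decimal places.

1.017 K apfu

K2O (M=94.195): mol = 0.23027; K = 0.46054, O = 0.23027.
Al2O3 (M=101.961): mol = 0.22538; Al = 0.45076, O = 0.67614.
SiO2 (M=60.083): mol = 0.90475; Si = 0.90475, O = 1.80950.
ΣO = 2.71591; factor = 6/ΣO = 2.20920.
K apfu = 0.46054 × 2.20920 = 1.017.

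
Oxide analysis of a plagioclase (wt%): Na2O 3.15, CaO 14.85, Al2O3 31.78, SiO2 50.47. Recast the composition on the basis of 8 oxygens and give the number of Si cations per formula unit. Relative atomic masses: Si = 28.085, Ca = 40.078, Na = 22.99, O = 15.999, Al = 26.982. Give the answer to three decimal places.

2.293 Si apfu

Na2O: 3.15/61.979 = 0.05082 mol → 0.10164 mol Na, 0.05082 mol O.
CaO: 14.85/56.077 = 0.26481 mol → 0.26481 mol Ca, 0.26481 mol O.
Al2O3: 31.78/101.961 = 0.31169 mol → 0.62338 mol Al, 0.93507 mol O.
SiO2: 50.47/60.083 = 0.84000 mol → 0.84000 mol Si, 1.68000 mol O.
Total oxygen = 2.93070 mol. Normalization factor = 8/2.93070 = 2.72972.
Si per 8 O = 0.84000 × 2.72972 = 2.293.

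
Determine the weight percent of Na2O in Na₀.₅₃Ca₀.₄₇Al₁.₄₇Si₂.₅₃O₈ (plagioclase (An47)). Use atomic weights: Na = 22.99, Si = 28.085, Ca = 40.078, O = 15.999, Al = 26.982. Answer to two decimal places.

6.09 wt%

Formula mass = 269.732 g/mol.
0.53 Na → 0.2650 mol Na2O per formula unit; M(Na2O) = 61.979, so Na2O mass = 16.424 g.
16.424/269.732 × 100 = 6.09 wt%.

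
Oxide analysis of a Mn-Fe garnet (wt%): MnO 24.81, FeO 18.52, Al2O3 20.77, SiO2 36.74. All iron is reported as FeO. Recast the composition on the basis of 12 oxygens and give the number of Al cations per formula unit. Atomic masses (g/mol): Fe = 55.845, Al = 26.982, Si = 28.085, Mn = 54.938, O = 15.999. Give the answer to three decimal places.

2.002 Al apfu

MnO: 24.81/70.937 = 0.34975 mol → 0.34975 mol Mn, 0.34975 mol O.
FeO: 18.52/71.844 = 0.25778 mol → 0.25778 mol Fe, 0.25778 mol O.
Al2O3: 20.77/101.961 = 0.20371 mol → 0.40742 mol Al, 0.61113 mol O.
SiO2: 36.74/60.083 = 0.61149 mol → 0.61149 mol Si, 1.22298 mol O.
Total oxygen = 2.44164 mol. Normalization factor = 12/2.44164 = 4.91473.
Al per 12 O = 0.40742 × 4.91473 = 2.002.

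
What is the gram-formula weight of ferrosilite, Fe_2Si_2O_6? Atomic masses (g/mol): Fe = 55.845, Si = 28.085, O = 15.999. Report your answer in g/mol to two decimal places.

263.85 g/mol

Fe: 2 × 55.845 = 111.6900
Si: 2 × 28.085 = 56.1700
O: 6 × 15.999 = 95.9940
Summing the contributions gives the formula mass.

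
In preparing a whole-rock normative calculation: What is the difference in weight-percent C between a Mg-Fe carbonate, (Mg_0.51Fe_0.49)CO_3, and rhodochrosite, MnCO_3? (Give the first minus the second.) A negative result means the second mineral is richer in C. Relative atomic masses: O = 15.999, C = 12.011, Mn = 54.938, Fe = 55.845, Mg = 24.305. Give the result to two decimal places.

M((Mg_0.51Fe_0.49)CO_3) = 99.768 g/mol, so wt% C = 12.011/99.768 × 100 = 12.04%.
M(MnCO_3) = 114.946 g/mol, so wt% C = 12.011/114.946 × 100 = 10.45%.
12.04 − 10.45 = 1.59 pp.

1.59 percentage points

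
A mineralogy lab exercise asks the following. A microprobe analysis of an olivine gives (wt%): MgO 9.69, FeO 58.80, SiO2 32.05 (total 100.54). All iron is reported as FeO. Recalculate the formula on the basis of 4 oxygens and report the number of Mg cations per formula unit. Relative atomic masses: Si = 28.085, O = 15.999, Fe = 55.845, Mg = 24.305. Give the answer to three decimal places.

MgO (M=40.304): mol = 0.24042; Mg = 0.24042, O = 0.24042.
FeO (M=71.844): mol = 0.81844; Fe = 0.81844, O = 0.81844.
SiO2 (M=60.083): mol = 0.53343; Si = 0.53343, O = 1.06686.
ΣO = 2.12572; factor = 4/ΣO = 1.88172.
Mg apfu = 0.24042 × 1.88172 = 0.452.

0.452 Mg apfu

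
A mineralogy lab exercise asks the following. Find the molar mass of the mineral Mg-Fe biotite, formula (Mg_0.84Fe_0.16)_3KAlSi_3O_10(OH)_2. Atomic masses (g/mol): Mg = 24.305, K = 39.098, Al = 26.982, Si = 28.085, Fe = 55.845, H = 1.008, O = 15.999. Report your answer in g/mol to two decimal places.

Mg: 2.52 × 24.305 = 61.2486
Fe: 0.48 × 55.845 = 26.8056
K: 1 × 39.098 = 39.0980
Al: 1 × 26.982 = 26.9820
Si: 3 × 28.085 = 84.2550
O: 12 × 15.999 = 191.9880
H: 2 × 1.008 = 2.0160
Summing the contributions gives the formula mass.

432.39 g/mol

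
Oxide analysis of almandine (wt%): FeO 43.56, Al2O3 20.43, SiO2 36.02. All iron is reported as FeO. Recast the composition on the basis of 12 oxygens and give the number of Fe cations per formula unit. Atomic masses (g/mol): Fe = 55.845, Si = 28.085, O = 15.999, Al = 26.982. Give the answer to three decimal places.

3.023 Fe apfu

FeO (M=71.844): mol = 0.60631; Fe = 0.60631, O = 0.60631.
Al2O3 (M=101.961): mol = 0.20037; Al = 0.40074, O = 0.60111.
SiO2 (M=60.083): mol = 0.59950; Si = 0.59950, O = 1.19900.
ΣO = 2.40642; factor = 12/ΣO = 4.98666.
Fe apfu = 0.60631 × 4.98666 = 3.023.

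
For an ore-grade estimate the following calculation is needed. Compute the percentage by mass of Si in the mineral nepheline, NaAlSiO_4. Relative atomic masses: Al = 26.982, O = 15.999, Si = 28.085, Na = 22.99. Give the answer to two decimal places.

M(NaAlSiO_4) = 142.053 g/mol.
Si contributes 1 × 28.085 = 28.085 g per mole.
28.085/142.053 = 0.1977 → 19.77%.

19.77 wt%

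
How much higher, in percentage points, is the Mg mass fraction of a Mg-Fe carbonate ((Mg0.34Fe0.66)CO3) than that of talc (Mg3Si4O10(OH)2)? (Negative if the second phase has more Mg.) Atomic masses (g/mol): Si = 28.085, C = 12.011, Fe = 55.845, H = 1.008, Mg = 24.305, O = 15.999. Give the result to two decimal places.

-11.37 percentage points

First mineral: 8.264 g Mg in 105.129 g formula = 7.86 wt% Mg.
Second mineral: 72.915 g Mg in 379.259 g formula = 19.23 wt% Mg.
7.86% − 19.23% gives a difference of -11.37 percentage points.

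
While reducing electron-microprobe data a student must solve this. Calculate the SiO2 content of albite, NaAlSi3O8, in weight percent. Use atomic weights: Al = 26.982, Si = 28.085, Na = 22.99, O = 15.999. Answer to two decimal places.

68.74 wt%

M(NaAlSi3O8) = 262.219 g/mol; M(SiO2) = 60.083 g/mol.
Moles SiO2 per formula unit = 3 Si ÷ 1 = 3.0000.
SiO2 fraction = (3.0000 × 60.083) / 262.219 = 180.249/262.219 = 0.6874.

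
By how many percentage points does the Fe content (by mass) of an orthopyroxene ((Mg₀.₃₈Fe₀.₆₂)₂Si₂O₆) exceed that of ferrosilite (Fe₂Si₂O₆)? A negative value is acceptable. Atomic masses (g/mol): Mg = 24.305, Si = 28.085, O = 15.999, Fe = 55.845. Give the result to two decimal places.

-13.46 percentage points

First mineral: 69.248 g Fe in 239.884 g formula = 28.87 wt% Fe.
Second mineral: 111.690 g Fe in 263.854 g formula = 42.33 wt% Fe.
28.87% − 42.33% gives a difference of -13.46 percentage points.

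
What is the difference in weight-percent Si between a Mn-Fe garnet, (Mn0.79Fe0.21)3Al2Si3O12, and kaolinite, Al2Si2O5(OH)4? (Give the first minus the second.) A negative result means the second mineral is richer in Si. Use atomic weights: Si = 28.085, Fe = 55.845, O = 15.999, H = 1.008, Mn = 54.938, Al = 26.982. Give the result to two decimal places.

-4.76 percentage points

M((Mn0.79Fe0.21)3Al2Si3O12) = 495.592 g/mol, so wt% Si = 84.255/495.592 × 100 = 17.00%.
M(Al2Si2O5(OH)4) = 258.157 g/mol, so wt% Si = 56.170/258.157 × 100 = 21.76%.
17.00 − 21.76 = -4.76 pp.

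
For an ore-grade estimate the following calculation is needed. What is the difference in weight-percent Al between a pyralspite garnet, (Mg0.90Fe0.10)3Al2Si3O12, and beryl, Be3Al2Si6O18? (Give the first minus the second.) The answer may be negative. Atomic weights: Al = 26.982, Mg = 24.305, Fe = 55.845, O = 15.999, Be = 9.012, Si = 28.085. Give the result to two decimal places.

3.04 percentage points

First mineral: 53.964 g Al in 412.584 g formula = 13.08 wt% Al.
Second mineral: 53.964 g Al in 537.492 g formula = 10.04 wt% Al.
13.08% − 10.04% gives a difference of 3.04 percentage points.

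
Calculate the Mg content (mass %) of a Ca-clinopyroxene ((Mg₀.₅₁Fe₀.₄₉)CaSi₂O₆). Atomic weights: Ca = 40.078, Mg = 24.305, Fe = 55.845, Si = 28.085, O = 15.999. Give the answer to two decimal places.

5.34 mass %

M((Mg₀.₅₁Fe₀.₄₉)CaSi₂O₆) = 232.002 g/mol.
Mg contributes 0.51 × 24.305 = 12.396 g per mole.
12.396/232.002 = 0.0534 → 5.34%.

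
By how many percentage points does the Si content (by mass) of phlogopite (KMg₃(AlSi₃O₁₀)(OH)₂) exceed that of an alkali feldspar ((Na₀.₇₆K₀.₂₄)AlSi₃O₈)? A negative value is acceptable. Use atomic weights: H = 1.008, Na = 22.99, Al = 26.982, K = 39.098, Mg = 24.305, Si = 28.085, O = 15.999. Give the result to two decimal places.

Si in KMg₃(AlSi₃O₁₀)(OH)₂: molar mass 417.254 g/mol; 3×28.085 = 84.255 g → 20.19 wt%.
Si in (Na₀.₇₆K₀.₂₄)AlSi₃O₈: molar mass 266.085 g/mol; 3×28.085 = 84.255 g → 31.66 wt%.
Difference = 20.19 − 31.66 = -11.47 percentage points.

-11.47 percentage points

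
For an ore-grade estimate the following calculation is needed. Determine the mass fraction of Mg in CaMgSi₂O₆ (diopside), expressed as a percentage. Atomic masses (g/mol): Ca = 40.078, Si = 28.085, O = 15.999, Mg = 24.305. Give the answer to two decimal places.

11.22 wt%

M(CaMgSi₂O₆) = 216.547 g/mol.
Mg contributes 1 × 24.305 = 24.305 g per mole.
24.305/216.547 = 0.1122 → 11.22%.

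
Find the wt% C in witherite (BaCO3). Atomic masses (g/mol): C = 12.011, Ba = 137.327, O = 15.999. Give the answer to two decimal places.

M(BaCO3) = 197.335 g/mol.
C contributes 1 × 12.011 = 12.011 g per mole.
12.011/197.335 = 0.0609 → 6.09%.

6.09 mass %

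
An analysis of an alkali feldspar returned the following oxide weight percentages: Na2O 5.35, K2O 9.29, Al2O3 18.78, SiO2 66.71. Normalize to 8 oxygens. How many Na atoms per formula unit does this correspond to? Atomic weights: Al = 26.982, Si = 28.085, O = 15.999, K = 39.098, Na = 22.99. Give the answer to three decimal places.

Na2O: 5.35/61.979 = 0.08632 mol → 0.17264 mol Na, 0.08632 mol O.
K2O: 9.29/94.195 = 0.09863 mol → 0.19726 mol K, 0.09863 mol O.
Al2O3: 18.78/101.961 = 0.18419 mol → 0.36838 mol Al, 0.55257 mol O.
SiO2: 66.71/60.083 = 1.11030 mol → 1.11030 mol Si, 2.22060 mol O.
Total oxygen = 2.95812 mol. Normalization factor = 8/2.95812 = 2.70442.
Na per 8 O = 0.17264 × 2.70442 = 0.467.

0.467 Na apfu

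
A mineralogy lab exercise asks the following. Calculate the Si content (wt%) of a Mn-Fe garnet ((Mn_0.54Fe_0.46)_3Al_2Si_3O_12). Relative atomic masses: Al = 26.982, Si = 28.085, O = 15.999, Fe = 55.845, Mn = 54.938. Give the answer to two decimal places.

16.98 wt%

M((Mn_0.54Fe_0.46)_3Al_2Si_3O_12) = 496.273 g/mol.
Si contributes 3 × 28.085 = 84.255 g per mole.
84.255/496.273 = 0.1698 → 16.98%.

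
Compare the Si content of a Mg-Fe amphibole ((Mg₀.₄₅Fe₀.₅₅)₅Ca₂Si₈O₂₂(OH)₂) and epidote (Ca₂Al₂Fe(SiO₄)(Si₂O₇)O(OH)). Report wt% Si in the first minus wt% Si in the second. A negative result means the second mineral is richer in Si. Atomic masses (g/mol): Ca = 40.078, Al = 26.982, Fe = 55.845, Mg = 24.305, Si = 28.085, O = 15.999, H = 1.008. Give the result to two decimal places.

Si in (Mg₀.₄₅Fe₀.₅₅)₅Ca₂Si₈O₂₂(OH)₂: molar mass 899.088 g/mol; 8×28.085 = 224.680 g → 24.99 wt%.
Si in Ca₂Al₂Fe(SiO₄)(Si₂O₇)O(OH): molar mass 483.215 g/mol; 3×28.085 = 84.255 g → 17.44 wt%.
Difference = 24.99 − 17.44 = 7.55 percentage points.

7.55 percentage points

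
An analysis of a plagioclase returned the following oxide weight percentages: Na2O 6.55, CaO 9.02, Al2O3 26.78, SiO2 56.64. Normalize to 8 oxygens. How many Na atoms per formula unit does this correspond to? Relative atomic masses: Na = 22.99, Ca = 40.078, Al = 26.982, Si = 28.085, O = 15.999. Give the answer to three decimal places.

0.575 Na apfu

Na2O (M=61.979): mol = 0.10568; Na = 0.21136, O = 0.10568.
CaO (M=56.077): mol = 0.16085; Ca = 0.16085, O = 0.16085.
Al2O3 (M=101.961): mol = 0.26265; Al = 0.52530, O = 0.78795.
SiO2 (M=60.083): mol = 0.94270; Si = 0.94270, O = 1.88540.
ΣO = 2.93988; factor = 8/ΣO = 2.72120.
Na apfu = 0.21136 × 2.72120 = 0.575.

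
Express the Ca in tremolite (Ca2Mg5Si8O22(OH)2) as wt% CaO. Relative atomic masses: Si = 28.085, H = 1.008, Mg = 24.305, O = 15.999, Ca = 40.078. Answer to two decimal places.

13.81 wt%

M(Ca2Mg5Si8O22(OH)2) = 812.353 g/mol; M(CaO) = 56.077 g/mol.
Moles CaO per formula unit = 2 Ca ÷ 1 = 2.0000.
CaO fraction = (2.0000 × 56.077) / 812.353 = 112.154/812.353 = 0.1381.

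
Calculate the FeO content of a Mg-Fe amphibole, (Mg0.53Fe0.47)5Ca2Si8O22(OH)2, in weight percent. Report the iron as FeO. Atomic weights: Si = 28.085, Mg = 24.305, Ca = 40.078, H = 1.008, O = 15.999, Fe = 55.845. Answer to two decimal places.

19.05 wt%

Formula mass = 886.472 g/mol.
2.35 Fe → 2.3500 mol FeO per formula unit; M(FeO) = 71.844, so FeO mass = 168.833 g.
168.833/886.472 × 100 = 19.05 wt%.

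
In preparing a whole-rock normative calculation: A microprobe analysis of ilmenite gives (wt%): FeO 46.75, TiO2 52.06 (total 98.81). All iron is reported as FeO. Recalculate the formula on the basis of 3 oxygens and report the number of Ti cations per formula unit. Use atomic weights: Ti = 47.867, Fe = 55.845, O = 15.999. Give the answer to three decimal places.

1.001 Ti apfu

FeO (M=71.844): mol = 0.65072; Fe = 0.65072, O = 0.65072.
TiO2 (M=79.865): mol = 0.65185; Ti = 0.65185, O = 1.30370.
ΣO = 1.95442; factor = 3/ΣO = 1.53498.
Ti apfu = 0.65185 × 1.53498 = 1.001.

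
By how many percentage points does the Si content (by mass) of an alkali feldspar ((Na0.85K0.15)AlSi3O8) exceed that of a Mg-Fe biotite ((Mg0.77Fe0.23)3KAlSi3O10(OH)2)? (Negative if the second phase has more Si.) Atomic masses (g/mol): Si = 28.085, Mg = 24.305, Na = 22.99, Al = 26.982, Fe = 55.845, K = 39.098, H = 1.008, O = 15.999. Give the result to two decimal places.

M((Na0.85K0.15)AlSi3O8) = 264.635 g/mol, so wt% Si = 84.255/264.635 × 100 = 31.84%.
M((Mg0.77Fe0.23)3KAlSi3O10(OH)2) = 439.017 g/mol, so wt% Si = 84.255/439.017 × 100 = 19.19%.
31.84 − 19.19 = 12.65 pp.

12.65 percentage points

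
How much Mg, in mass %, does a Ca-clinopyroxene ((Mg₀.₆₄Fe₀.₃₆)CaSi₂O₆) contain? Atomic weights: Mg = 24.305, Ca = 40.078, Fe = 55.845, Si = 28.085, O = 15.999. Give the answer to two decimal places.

Formula mass = 0.64×24.305 + 0.36×55.845 + 1×40.078 + 2×28.085 + 6×15.999 = 227.901 g/mol, of which 15.555 g is Mg.
So Mg makes up 15.555/227.901 = 0.0683 of the mass, i.e. 6.83%.

6.83 mass %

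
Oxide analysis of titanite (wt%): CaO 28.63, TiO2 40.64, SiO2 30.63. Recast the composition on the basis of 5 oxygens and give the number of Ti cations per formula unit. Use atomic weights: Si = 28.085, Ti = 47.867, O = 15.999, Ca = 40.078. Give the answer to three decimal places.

CaO: 28.63/56.077 = 0.51055 mol → 0.51055 mol Ca, 0.51055 mol O.
TiO2: 40.64/79.865 = 0.50886 mol → 0.50886 mol Ti, 1.01772 mol O.
SiO2: 30.63/60.083 = 0.50979 mol → 0.50979 mol Si, 1.01958 mol O.
Total oxygen = 2.54785 mol. Normalization factor = 5/2.54785 = 1.96244.
Ti per 5 O = 0.50886 × 1.96244 = 0.999.

0.999 Ti apfu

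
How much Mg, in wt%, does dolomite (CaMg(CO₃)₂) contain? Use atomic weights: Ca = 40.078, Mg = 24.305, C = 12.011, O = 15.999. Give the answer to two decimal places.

M(CaMg(CO₃)₂) = 184.399 g/mol.
Mg contributes 1 × 24.305 = 24.305 g per mole.
24.305/184.399 = 0.1318 → 13.18%.

13.18 wt%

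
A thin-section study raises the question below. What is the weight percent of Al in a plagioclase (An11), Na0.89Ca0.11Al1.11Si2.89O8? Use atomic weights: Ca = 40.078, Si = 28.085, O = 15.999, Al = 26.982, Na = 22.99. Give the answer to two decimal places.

11.35 mass %

M(Na0.89Ca0.11Al1.11Si2.89O8) = 263.977 g/mol.
Al contributes 1.11 × 26.982 = 29.950 g per mole.
29.950/263.977 = 0.1135 → 11.35%.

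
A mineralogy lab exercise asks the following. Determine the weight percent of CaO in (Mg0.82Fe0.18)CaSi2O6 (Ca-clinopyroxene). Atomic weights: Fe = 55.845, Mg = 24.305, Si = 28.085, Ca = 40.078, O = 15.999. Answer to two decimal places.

25.23 wt%

M((Mg0.82Fe0.18)CaSi2O6) = 222.224 g/mol; M(CaO) = 56.077 g/mol.
Moles CaO per formula unit = 1 Ca ÷ 1 = 1.0000.
CaO fraction = (1.0000 × 56.077) / 222.224 = 56.077/222.224 = 0.2523.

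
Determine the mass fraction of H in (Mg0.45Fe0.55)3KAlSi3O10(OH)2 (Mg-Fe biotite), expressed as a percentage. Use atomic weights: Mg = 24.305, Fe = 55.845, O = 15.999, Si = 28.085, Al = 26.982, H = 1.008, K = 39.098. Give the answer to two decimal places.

Formula mass = 1.35*24.305 + 1.65*55.845 + 1*39.098 + 1*26.982 + 3*28.085 + 12*15.999 + 2*1.008 = 469.295 g/mol, of which 2.016 g is H.
So H makes up 2.016/469.295 = 0.0043 of the mass, i.e. 0.43%.

0.43 weight percent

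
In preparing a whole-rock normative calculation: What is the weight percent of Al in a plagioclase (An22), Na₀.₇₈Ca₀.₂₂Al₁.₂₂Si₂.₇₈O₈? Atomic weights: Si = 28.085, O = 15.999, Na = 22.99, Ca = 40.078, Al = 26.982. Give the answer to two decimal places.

Molar mass of Na₀.₇₈Ca₀.₂₂Al₁.₂₂Si₂.₇₈O₈: 0.78×22.99 + 0.22×40.078 + 1.22×26.982 + 2.78×28.085 + 8×15.999 = 265.736 g/mol.
Mass of Al per formula unit: 1.22 × 26.982 = 32.918 g.
Weight fraction Al = 32.918 / 265.736 = 0.1239.

12.39 mass %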